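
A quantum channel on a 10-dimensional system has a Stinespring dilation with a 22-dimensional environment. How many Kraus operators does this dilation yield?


Tracing out the environment in an orthonormal basis {|i>_E} gives Kraus operators K_i = <i|_E U |0>_E.
Number of Kraus operators = dim(H_env) = d_env
= 22

22


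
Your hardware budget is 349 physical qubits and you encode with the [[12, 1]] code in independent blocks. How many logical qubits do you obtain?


Each code block uses 12 physical qubits for 1 logical qubit(s).
Number of complete blocks = floor(349 / 12) = 29
Logical qubits = 29 * 1
= 29

29


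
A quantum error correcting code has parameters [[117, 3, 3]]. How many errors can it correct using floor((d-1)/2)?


Code parameters: [[117, 3, 3]], distance d = 3.
Number of correctable errors = floor((d-1)/2)
= floor((3 - 1)/2)
= floor(2/2)
= 1

1


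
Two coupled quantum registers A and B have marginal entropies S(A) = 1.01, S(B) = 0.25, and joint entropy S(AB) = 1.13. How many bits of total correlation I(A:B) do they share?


I(A:B) = S(A) + S(B) - S(AB)
= 1.01 + 0.25 - 1.13
= 0.1300

0.1300


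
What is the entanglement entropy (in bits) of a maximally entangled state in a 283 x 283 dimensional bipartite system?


For a maximally entangled state in d x d:
S = log2(d) = log2(283)
= 8.1447

8.1447


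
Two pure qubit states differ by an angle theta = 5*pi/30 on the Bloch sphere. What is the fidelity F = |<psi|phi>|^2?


For states separated by angle theta on Bloch sphere:
F = cos^2(theta/2)
theta = 5*pi/30 = 0.5236
theta/2 = 0.2618
cos(theta/2) = 0.9659
F = 0.9330

0.9330


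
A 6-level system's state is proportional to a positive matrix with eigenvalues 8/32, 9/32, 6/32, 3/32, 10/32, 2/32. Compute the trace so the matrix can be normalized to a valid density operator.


tr(M) = sum of eigenvalues
= 8/32 + 9/32 + 6/32 + 3/32 + 10/32 + 2/32
= 38/32
= 1.1875

1.1875


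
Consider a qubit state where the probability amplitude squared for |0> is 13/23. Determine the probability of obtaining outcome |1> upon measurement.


|alpha|^2 = 13/23 = 0.5652
|beta|^2 = 1 - 13/23 = 10/23 = 0.4348
P(|1>) = |beta|^2 = 0.4348

0.4348


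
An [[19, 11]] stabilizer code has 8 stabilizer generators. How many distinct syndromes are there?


Each stabilizer generator gives a binary (+1 or -1) measurement outcome.
With 8 independent generators:
Total syndromes = 2^8
= 256

256


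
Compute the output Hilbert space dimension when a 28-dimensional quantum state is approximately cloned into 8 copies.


Output space = H^(tensor 8) where dim(H) = 28
dim = 28^8
= 784 (after 2 factors)
= 21952 (after 3 factors)
= 614656 (after 4 factors)
= 17210368 (after 5 factors)
= 481890304 (after 6 factors)
= 13492928512 (after 7 factors)
= 377801998336 (after 8 factors)
= 377801998336

377801998336


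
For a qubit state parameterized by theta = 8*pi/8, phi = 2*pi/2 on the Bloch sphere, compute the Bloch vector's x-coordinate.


theta = 3.1416, phi = 3.1416
r_x = sin(theta)*cos(phi) = 0.0000 * -1.0000
r_x = 0.0000

0.0000


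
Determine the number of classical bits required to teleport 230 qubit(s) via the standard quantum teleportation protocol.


Quantum teleportation requires 2 classical bits per qubit teleported.
230 qubit(s) -> 2 * 230 = 460 classical bits

460


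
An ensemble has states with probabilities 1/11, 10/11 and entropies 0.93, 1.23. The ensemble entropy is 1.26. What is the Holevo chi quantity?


chi = S(rho) - sum_i p_i * S(rho_i)
Weighted entropy = 1/11 * 0.93 + 10/11 * 1.23
= 1.2027
chi = 1.26 - 1.2027
= 0.0573

0.0573


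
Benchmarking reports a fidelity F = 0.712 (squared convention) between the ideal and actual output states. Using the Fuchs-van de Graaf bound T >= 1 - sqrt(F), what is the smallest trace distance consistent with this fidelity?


Fuchs-van de Graaf (squared-fidelity convention): 1 - sqrt(F) <= T <= sqrt(1 - F).
Lower bound: T >= 1 - sqrt(F)
sqrt(F) = sqrt(0.712) = 0.8438
T >= 1 - 0.8438
T >= 0.1562

0.1562


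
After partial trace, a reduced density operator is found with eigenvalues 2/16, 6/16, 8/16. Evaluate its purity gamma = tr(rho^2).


tr(rho^2) = sum of eigenvalues squared
= (2/16)^2 + (6/16)^2 + (8/16)^2
= (4 + 36 + 64) / 256
= 104/256
= 0.4062

0.4062


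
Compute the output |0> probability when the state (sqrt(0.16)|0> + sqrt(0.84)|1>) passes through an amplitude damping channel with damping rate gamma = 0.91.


For amplitude damping with parameter gamma on state sqrt(a)|0> + sqrt(b)|1>:
alpha^2 = 0.16, beta^2 = 0.84
P(|0>) = alpha^2 + gamma * beta^2
= 0.16 + 0.91 * 0.84
= 0.16 + 0.7644
= 0.9244

0.9244


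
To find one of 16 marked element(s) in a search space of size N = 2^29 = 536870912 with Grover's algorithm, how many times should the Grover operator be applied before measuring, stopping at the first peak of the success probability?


After j Grover iterations the success probability is P(j) = sin^2((2j+1)*theta), where sin(theta) = sqrt(k/N).
N = 2^29 = 536870912, k = 16
sin(theta) = sqrt(k/N) = 0.0001726334915
theta = arcsin(sqrt(k/N)) = 0.0001726334924 rad
P(j) reaches its first maximum when (2j+1)*theta is as close as possible to pi/2, i.e. j = round(pi/(4*theta) - 1/2).
pi/(4*theta) - 1/2 = 4549.0121
(For comparison, the common estimate pi/4 * sqrt(N/k) = 4549.5121; the exact maximiser is used here.)
Optimal iterations = 4549

4549


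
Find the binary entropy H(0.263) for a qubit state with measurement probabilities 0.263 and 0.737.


S = -p*log2(p) - (1-p)*log2(1-p)
p = 0.2630, 1-p = 0.7370
= -0.2630 * log2(0.2630) - 0.7370 * log2(0.7370)
= -(-0.5068) - (-0.3245)
= 0.8312

0.8312


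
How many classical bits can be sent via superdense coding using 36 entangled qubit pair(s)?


Superdense coding allows 2 classical bits per shared entangled pair.
36 pair(s) -> 2 * 36 = 72 classical bits

72


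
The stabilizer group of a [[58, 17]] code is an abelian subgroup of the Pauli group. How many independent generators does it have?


For an [[n,k]] stabilizer code:
Number of stabilizer generators = n - k
= 58 - 17
= 41

41


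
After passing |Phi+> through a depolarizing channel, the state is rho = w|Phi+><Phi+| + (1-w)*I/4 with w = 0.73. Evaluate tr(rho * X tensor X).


|Phi+> = (|00> + |11>)/sqrt(2)
For the pure Bell state, <X_A X_B> = +1 (Bell-state Pauli correlator).
The maximally-mixed part I/4 has tr(I/4 * P tensor P) = 0 for any traceless Pauli P.
So <X_A X_B>_rho = w * (+1) + (1 - w) * 0
= 0.73 * (+1)
= 0.7300

0.7300


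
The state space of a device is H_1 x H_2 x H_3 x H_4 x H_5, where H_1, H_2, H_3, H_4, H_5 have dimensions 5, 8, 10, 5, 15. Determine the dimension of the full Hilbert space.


dim(H_1 x H_2 x H_3 x H_4 x H_5) = 5 * 8 * 10 * 5 * 15
= 40 * 10 * 5 * 15
= 400 * 5 * 15
= 2000 * 15
= 30000

30000


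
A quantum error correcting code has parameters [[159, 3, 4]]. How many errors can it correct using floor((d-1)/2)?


Code parameters: [[159, 3, 4]], distance d = 4.
Number of correctable errors = floor((d-1)/2)
= floor((4 - 1)/2)
= floor(3/2)
= 1

1


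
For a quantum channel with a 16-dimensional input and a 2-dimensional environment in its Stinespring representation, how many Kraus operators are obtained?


Tracing out the environment in an orthonormal basis {|i>_E} gives Kraus operators K_i = <i|_E U |0>_E.
Number of Kraus operators = dim(H_env) = d_env
= 2

2


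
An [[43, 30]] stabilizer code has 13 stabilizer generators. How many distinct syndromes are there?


Each stabilizer generator gives a binary (+1 or -1) measurement outcome.
With 13 independent generators:
Total syndromes = 2^13
= 8192

8192


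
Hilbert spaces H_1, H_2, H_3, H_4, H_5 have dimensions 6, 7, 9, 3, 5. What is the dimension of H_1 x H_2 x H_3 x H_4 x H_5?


dim(H_1 x H_2 x H_3 x H_4 x H_5) = 6 * 7 * 9 * 3 * 5
= 42 * 9 * 3 * 5
= 378 * 3 * 5
= 1134 * 5
= 5670

5670


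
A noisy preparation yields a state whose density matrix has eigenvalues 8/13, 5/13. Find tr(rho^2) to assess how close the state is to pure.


tr(rho^2) = sum of eigenvalues squared
= (8/13)^2 + (5/13)^2
= (64 + 25) / 169
= 89/169
= 0.5266

0.5266


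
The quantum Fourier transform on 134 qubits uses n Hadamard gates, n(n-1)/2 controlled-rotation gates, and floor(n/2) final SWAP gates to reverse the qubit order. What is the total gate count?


Hadamard gates: 134
Controlled rotations: n*(n-1)/2 = 134*133/2 = 8911
SWAP gates: floor(n/2) = floor(134/2) = 67
Total = 134 + 8911 + 67
= 9112

9112


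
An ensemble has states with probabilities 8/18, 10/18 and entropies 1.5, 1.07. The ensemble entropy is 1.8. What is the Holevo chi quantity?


chi = S(rho) - sum_i p_i * S(rho_i)
Weighted entropy = 8/18 * 1.5 + 10/18 * 1.07
= 1.2611
chi = 1.8 - 1.2611
= 0.5389

0.5389


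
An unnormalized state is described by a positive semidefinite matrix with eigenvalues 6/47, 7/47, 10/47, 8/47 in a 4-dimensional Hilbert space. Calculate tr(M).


tr(M) = sum of eigenvalues
= 6/47 + 7/47 + 10/47 + 8/47
= 31/47
= 0.6596

0.6596


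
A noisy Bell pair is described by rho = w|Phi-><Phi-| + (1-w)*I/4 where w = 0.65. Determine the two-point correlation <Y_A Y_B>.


|Phi-> = (|00> - |11>)/sqrt(2)
For the pure Bell state, <Y_A Y_B> = +1 (Bell-state Pauli correlator).
The maximally-mixed part I/4 has tr(I/4 * P tensor P) = 0 for any traceless Pauli P.
So <Y_A Y_B>_rho = w * (+1) + (1 - w) * 0
= 0.65 * (+1)
= 0.6500

0.6500


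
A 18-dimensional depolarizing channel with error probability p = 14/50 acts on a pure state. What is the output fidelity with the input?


F = (1-p) + p/d
= (1 - 0.2800) + 0.2800/18
= 0.7200 + 0.0156
= 0.7356

0.7356


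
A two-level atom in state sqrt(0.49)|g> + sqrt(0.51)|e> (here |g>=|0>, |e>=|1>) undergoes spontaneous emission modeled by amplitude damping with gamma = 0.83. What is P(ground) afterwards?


For amplitude damping with parameter gamma on state sqrt(a)|0> + sqrt(b)|1>:
alpha^2 = 0.49, beta^2 = 0.51
P(|0>) = alpha^2 + gamma * beta^2
= 0.49 + 0.83 * 0.51
= 0.49 + 0.4233
= 0.9133

0.9133


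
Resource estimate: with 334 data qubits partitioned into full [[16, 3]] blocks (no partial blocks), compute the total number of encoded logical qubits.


Each code block uses 16 physical qubits for 3 logical qubit(s).
Number of complete blocks = floor(334 / 16) = 20
Logical qubits = 20 * 3
= 60

60


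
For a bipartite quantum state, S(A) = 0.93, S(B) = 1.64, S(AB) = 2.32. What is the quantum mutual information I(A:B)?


I(A:B) = S(A) + S(B) - S(AB)
= 0.93 + 1.64 - 2.32
= 0.2500

0.2500


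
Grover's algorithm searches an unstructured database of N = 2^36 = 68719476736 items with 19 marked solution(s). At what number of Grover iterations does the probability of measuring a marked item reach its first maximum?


After j Grover iterations the success probability is P(j) = sin^2((2j+1)*theta), where sin(theta) = sqrt(k/N).
N = 2^36 = 68719476736, k = 19
sin(theta) = sqrt(k/N) = 1.662787988e-05
theta = arcsin(sqrt(k/N)) = 1.662787988e-05 rad
P(j) reaches its first maximum when (2j+1)*theta is as close as possible to pi/2, i.e. j = round(pi/(4*theta) - 1/2).
pi/(4*theta) - 1/2 = 47233.3127
(For comparison, the common estimate pi/4 * sqrt(N/k) = 47233.8127; the exact maximiser is used here.)
Optimal iterations = 47233

47233


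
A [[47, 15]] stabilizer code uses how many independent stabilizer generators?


For an [[n,k]] stabilizer code:
Number of stabilizer generators = n - k
= 47 - 15
= 32

32


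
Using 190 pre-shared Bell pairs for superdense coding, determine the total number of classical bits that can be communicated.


Superdense coding allows 2 classical bits per shared entangled pair.
190 pair(s) -> 2 * 190 = 380 classical bits

380


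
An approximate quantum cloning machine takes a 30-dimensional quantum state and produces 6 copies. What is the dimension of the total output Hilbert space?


Output space = H^(tensor 6) where dim(H) = 30
dim = 30^6
= 900 (after 2 factors)
= 27000 (after 3 factors)
= 810000 (after 4 factors)
= 24300000 (after 5 factors)
= 729000000 (after 6 factors)
= 729000000

729000000


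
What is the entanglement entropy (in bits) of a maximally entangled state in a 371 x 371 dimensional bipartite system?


For a maximally entangled state in d x d:
S = log2(d) = log2(371)
= 8.5353

8.5353


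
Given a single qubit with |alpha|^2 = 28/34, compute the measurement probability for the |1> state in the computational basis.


|alpha|^2 = 28/34 = 0.8235
|beta|^2 = 1 - 28/34 = 6/34 = 0.1765
P(|1>) = |beta|^2 = 0.1765

0.1765


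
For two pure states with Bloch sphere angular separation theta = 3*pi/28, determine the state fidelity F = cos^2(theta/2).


For states separated by angle theta on Bloch sphere:
F = cos^2(theta/2)
theta = 3*pi/28 = 0.3366
theta/2 = 0.1683
cos(theta/2) = 0.9859
F = 0.9719

0.9719


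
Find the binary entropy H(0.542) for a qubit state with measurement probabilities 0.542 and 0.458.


S = -p*log2(p) - (1-p)*log2(1-p)
p = 0.5420, 1-p = 0.4580
= -0.5420 * log2(0.5420) - 0.4580 * log2(0.4580)
= -(-0.4789) - (-0.5160)
= 0.9949

0.9949


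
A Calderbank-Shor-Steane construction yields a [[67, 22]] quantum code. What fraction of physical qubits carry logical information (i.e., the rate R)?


Code rate R = k/n
= 22/67
= 0.3284

0.3284


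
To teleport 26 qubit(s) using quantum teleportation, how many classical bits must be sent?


Quantum teleportation requires 2 classical bits per qubit teleported.
26 qubit(s) -> 2 * 26 = 52 classical bits

52


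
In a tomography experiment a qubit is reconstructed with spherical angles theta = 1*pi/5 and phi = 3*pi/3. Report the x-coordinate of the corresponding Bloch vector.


theta = 0.6283, phi = 3.1416
r_x = sin(theta)*cos(phi) = 0.5878 * -1.0000
r_x = -0.5878

-0.5878


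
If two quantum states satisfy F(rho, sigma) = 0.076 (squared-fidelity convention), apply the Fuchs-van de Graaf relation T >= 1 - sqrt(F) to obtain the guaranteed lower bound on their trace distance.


Fuchs-van de Graaf (squared-fidelity convention): 1 - sqrt(F) <= T <= sqrt(1 - F).
Lower bound: T >= 1 - sqrt(F)
sqrt(F) = sqrt(0.076) = 0.2757
T >= 1 - 0.2757
T >= 0.7243

0.7243


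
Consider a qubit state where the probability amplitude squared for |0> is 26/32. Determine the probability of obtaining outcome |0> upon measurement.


|alpha|^2 = 26/32 = 0.8125
|beta|^2 = 1 - 26/32 = 6/32 = 0.1875
P(|0>) = |alpha|^2 = 0.8125

0.8125


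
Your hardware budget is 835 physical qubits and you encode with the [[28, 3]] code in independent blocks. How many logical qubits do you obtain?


Each code block uses 28 physical qubits for 3 logical qubit(s).
Number of complete blocks = floor(835 / 28) = 29
Logical qubits = 29 * 3
= 87

87


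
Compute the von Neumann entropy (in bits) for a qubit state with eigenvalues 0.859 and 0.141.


S = -p*log2(p) - (1-p)*log2(1-p)
p = 0.8590, 1-p = 0.1410
= -0.8590 * log2(0.8590) - 0.1410 * log2(0.1410)
= -(-0.1884) - (-0.3985)
= 0.5869

0.5869


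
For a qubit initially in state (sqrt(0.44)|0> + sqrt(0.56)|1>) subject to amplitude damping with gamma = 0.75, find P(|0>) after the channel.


For amplitude damping with parameter gamma on state sqrt(a)|0> + sqrt(b)|1>:
alpha^2 = 0.44, beta^2 = 0.56
P(|0>) = alpha^2 + gamma * beta^2
= 0.44 + 0.75 * 0.56
= 0.44 + 0.4200
= 0.8600

0.8600


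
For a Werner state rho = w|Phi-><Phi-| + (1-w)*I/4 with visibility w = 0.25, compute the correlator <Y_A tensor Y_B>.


|Phi-> = (|00> - |11>)/sqrt(2)
For the pure Bell state, <Y_A Y_B> = +1 (Bell-state Pauli correlator).
The maximally-mixed part I/4 has tr(I/4 * P tensor P) = 0 for any traceless Pauli P.
So <Y_A Y_B>_rho = w * (+1) + (1 - w) * 0
= 0.25 * (+1)
= 0.2500

0.2500


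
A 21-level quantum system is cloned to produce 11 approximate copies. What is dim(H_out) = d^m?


Output space = H^(tensor 11) where dim(H) = 21
dim = 21^11
= 441 (after 2 factors)
= 9261 (after 3 factors)
= 194481 (after 4 factors)
= 4084101 (after 5 factors)
= 85766121 (after 6 factors)
= 1801088541 (after 7 factors)
= 37822859361 (after 8 factors)
= 794280046581 (after 9 factors)
= 16679880978201 (after 10 factors)
= 350277500542221 (after 11 factors)
= 350277500542221

350277500542221


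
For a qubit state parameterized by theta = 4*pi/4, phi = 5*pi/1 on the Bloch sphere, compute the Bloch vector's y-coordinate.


theta = 3.1416, phi = 15.7080
r_y = sin(theta)*sin(phi) = 0.0000 * 0.0000
r_y = 0.0000

0.0000


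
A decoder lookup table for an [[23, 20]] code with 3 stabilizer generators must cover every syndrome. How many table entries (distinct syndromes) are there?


Each stabilizer generator gives a binary (+1 or -1) measurement outcome.
With 3 independent generators:
Total syndromes = 2^3
= 8

8


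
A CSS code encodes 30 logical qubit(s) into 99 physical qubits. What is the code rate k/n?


Code rate R = k/n
= 30/99
= 0.3030

0.3030


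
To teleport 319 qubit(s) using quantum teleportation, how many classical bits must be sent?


Quantum teleportation requires 2 classical bits per qubit teleported.
319 qubit(s) -> 2 * 319 = 638 classical bits

638


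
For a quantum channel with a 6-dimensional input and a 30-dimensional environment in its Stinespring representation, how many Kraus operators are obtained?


Tracing out the environment in an orthonormal basis {|i>_E} gives Kraus operators K_i = <i|_E U |0>_E.
Number of Kraus operators = dim(H_env) = d_env
= 30

30


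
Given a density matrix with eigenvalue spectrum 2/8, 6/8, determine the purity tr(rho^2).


tr(rho^2) = sum of eigenvalues squared
= (2/8)^2 + (6/8)^2
= (4 + 36) / 64
= 40/64
= 0.6250

0.6250


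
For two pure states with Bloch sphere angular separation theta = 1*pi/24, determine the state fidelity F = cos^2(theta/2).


For states separated by angle theta on Bloch sphere:
F = cos^2(theta/2)
theta = 1*pi/24 = 0.1309
theta/2 = 0.0654
cos(theta/2) = 0.9979
F = 0.9957

0.9957


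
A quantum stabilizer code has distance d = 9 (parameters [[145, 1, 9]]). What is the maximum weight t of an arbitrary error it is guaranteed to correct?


Code parameters: [[145, 1, 9]], distance d = 9.
Number of correctable errors = floor((d-1)/2)
= floor((9 - 1)/2)
= floor(8/2)
= 4

4


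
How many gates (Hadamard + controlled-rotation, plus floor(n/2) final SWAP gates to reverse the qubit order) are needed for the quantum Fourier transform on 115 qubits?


Hadamard gates: 115
Controlled rotations: n*(n-1)/2 = 115*114/2 = 6555
SWAP gates: floor(n/2) = floor(115/2) = 57
Total = 115 + 6555 + 57
= 6727

6727


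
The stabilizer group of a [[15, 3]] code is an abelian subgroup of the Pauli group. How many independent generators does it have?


For an [[n,k]] stabilizer code:
Number of stabilizer generators = n - k
= 15 - 3
= 12

12


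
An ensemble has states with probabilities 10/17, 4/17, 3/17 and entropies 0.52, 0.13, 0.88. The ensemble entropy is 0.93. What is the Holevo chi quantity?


chi = S(rho) - sum_i p_i * S(rho_i)
Weighted entropy = 10/17 * 0.52 + 4/17 * 0.13 + 3/17 * 0.88
= 0.4918
chi = 0.93 - 0.4918
= 0.4382

0.4382


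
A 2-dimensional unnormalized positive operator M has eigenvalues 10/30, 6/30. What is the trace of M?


tr(M) = sum of eigenvalues
= 10/30 + 6/30
= 16/30
= 0.5333

0.5333


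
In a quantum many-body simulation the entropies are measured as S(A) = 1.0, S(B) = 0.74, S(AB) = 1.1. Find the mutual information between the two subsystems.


I(A:B) = S(A) + S(B) - S(AB)
= 1.0 + 0.74 - 1.1
= 0.6400

0.6400


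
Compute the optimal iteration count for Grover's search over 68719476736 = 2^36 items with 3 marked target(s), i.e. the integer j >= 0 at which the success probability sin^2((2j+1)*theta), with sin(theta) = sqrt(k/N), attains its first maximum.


After j Grover iterations the success probability is P(j) = sin^2((2j+1)*theta), where sin(theta) = sqrt(k/N).
N = 2^36 = 68719476736, k = 3
sin(theta) = sqrt(k/N) = 6.60724948e-06
theta = arcsin(sqrt(k/N)) = 6.60724948e-06 rad
P(j) reaches its first maximum when (2j+1)*theta is as close as possible to pi/2, i.e. j = round(pi/(4*theta) - 1/2).
pi/(4*theta) - 1/2 = 118868.6551
(For comparison, the common estimate pi/4 * sqrt(N/k) = 118869.1551; the exact maximiser is used here.)
Optimal iterations = 118869

118869


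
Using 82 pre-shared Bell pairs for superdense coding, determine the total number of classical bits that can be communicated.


Superdense coding allows 2 classical bits per shared entangled pair.
82 pair(s) -> 2 * 82 = 164 classical bits

164


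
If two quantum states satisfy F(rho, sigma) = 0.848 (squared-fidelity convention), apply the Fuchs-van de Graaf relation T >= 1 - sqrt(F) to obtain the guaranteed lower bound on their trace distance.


Fuchs-van de Graaf (squared-fidelity convention): 1 - sqrt(F) <= T <= sqrt(1 - F).
Lower bound: T >= 1 - sqrt(F)
sqrt(F) = sqrt(0.848) = 0.9209
T >= 1 - 0.9209
T >= 0.0791

0.0791


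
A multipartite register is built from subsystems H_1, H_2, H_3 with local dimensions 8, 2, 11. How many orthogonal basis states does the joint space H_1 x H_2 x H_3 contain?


dim(H_1 x H_2 x H_3) = 8 * 2 * 11
= 16 * 11
= 176

176


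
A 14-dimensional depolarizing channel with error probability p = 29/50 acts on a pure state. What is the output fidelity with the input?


F = (1-p) + p/d
= (1 - 0.5800) + 0.5800/14
= 0.4200 + 0.0414
= 0.4614

0.4614


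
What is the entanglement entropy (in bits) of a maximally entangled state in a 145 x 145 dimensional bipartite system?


For a maximally entangled state in d x d:
S = log2(d) = log2(145)
= 7.1799

7.1799


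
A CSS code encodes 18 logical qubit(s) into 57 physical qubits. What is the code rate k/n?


Code rate R = k/n
= 18/57
= 0.3158

0.3158


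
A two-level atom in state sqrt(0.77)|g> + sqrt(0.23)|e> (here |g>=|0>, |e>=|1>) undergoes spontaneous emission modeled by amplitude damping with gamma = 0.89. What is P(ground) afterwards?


For amplitude damping with parameter gamma on state sqrt(a)|0> + sqrt(b)|1>:
alpha^2 = 0.77, beta^2 = 0.23
P(|0>) = alpha^2 + gamma * beta^2
= 0.77 + 0.89 * 0.23
= 0.77 + 0.2047
= 0.9747

0.9747


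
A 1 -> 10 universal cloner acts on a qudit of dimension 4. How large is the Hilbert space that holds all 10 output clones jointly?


Output space = H^(tensor 10) where dim(H) = 4
dim = 4^10
= 16 (after 2 factors)
= 64 (after 3 factors)
= 256 (after 4 factors)
= 1024 (after 5 factors)
= 4096 (after 6 factors)
= 16384 (after 7 factors)
= 65536 (after 8 factors)
= 262144 (after 9 factors)
= 1048576 (after 10 factors)
= 1048576

1048576


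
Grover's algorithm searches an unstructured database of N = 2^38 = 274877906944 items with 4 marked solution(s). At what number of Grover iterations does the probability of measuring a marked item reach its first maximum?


After j Grover iterations the success probability is P(j) = sin^2((2j+1)*theta), where sin(theta) = sqrt(k/N).
N = 2^38 = 274877906944, k = 4
sin(theta) = sqrt(k/N) = 3.814697266e-06
theta = arcsin(sqrt(k/N)) = 3.814697266e-06 rad
P(j) reaches its first maximum when (2j+1)*theta is as close as possible to pi/2, i.e. j = round(pi/(4*theta) - 1/2).
pi/(4*theta) - 1/2 = 205886.9161
(For comparison, the common estimate pi/4 * sqrt(N/k) = 205887.4161; the exact maximiser is used here.)
Optimal iterations = 205887

205887


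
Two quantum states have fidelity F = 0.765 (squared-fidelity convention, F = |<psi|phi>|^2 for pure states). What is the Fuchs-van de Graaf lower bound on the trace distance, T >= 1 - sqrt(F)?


Fuchs-van de Graaf (squared-fidelity convention): 1 - sqrt(F) <= T <= sqrt(1 - F).
Lower bound: T >= 1 - sqrt(F)
sqrt(F) = sqrt(0.765) = 0.8746
T >= 1 - 0.8746
T >= 0.1254

0.1254


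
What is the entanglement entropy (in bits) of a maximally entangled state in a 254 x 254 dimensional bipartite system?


For a maximally entangled state in d x d:
S = log2(d) = log2(254)
= 7.9887

7.9887


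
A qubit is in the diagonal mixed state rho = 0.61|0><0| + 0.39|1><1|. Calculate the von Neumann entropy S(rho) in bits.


S = -p*log2(p) - (1-p)*log2(1-p)
p = 0.6100, 1-p = 0.3900
= -0.6100 * log2(0.6100) - 0.3900 * log2(0.3900)
= -(-0.4350) - (-0.5298)
= 0.9648

0.9648


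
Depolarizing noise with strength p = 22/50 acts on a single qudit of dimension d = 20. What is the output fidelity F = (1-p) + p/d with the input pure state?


F = (1-p) + p/d
= (1 - 0.4400) + 0.4400/20
= 0.5600 + 0.0220
= 0.5820

0.5820


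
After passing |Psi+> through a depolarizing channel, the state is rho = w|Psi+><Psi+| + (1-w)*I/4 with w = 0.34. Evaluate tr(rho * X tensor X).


|Psi+> = (|01> + |10>)/sqrt(2)
For the pure Bell state, <X_A X_B> = +1 (Bell-state Pauli correlator).
The maximally-mixed part I/4 has tr(I/4 * P tensor P) = 0 for any traceless Pauli P.
So <X_A X_B>_rho = w * (+1) + (1 - w) * 0
= 0.34 * (+1)
= 0.3400

0.3400


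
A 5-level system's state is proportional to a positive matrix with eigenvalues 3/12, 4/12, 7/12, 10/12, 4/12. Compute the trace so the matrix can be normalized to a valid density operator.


tr(M) = sum of eigenvalues
= 3/12 + 4/12 + 7/12 + 10/12 + 4/12
= 28/12
= 2.3333

2.3333


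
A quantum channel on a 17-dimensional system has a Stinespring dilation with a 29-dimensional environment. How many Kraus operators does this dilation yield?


Tracing out the environment in an orthonormal basis {|i>_E} gives Kraus operators K_i = <i|_E U |0>_E.
Number of Kraus operators = dim(H_env) = d_env
= 29

29


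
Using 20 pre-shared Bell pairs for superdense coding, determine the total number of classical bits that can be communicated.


Superdense coding allows 2 classical bits per shared entangled pair.
20 pair(s) -> 2 * 20 = 40 classical bits

40


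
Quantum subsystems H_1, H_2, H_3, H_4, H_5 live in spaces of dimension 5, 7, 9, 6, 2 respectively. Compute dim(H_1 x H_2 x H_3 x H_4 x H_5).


dim(H_1 x H_2 x H_3 x H_4 x H_5) = 5 * 7 * 9 * 6 * 2
= 35 * 9 * 6 * 2
= 315 * 6 * 2
= 1890 * 2
= 3780

3780


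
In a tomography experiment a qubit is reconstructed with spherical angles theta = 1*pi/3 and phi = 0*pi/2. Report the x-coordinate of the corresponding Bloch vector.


theta = 1.0472, phi = 0.0000
r_x = sin(theta)*cos(phi) = 0.8660 * 1.0000
r_x = 0.8660

0.8660


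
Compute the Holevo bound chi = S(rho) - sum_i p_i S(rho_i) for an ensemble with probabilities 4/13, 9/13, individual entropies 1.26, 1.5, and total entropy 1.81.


chi = S(rho) - sum_i p_i * S(rho_i)
Weighted entropy = 4/13 * 1.26 + 9/13 * 1.5
= 1.4262
chi = 1.81 - 1.4262
= 0.3838

0.3838


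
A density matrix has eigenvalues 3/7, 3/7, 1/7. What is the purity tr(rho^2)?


tr(rho^2) = sum of eigenvalues squared
= (3/7)^2 + (3/7)^2 + (1/7)^2
= (9 + 9 + 1) / 49
= 19/49
= 0.3878

0.3878


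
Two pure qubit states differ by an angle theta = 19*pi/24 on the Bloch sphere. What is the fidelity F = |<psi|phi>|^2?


For states separated by angle theta on Bloch sphere:
F = cos^2(theta/2)
theta = 19*pi/24 = 2.4871
theta/2 = 1.2435
cos(theta/2) = 0.3214
F = 0.1033

0.1033


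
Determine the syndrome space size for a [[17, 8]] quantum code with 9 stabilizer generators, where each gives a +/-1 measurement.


Each stabilizer generator gives a binary (+1 or -1) measurement outcome.
With 9 independent generators:
Total syndromes = 2^9
= 512

512


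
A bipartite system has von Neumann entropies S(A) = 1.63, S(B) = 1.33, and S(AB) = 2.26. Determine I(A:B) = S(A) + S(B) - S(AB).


I(A:B) = S(A) + S(B) - S(AB)
= 1.63 + 1.33 - 2.26
= 0.7000

0.7000


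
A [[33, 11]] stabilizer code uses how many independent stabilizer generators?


For an [[n,k]] stabilizer code:
Number of stabilizer generators = n - k
= 33 - 11
= 22

22


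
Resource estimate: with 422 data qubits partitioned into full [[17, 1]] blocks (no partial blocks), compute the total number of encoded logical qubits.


Each code block uses 17 physical qubits for 1 logical qubit(s).
Number of complete blocks = floor(422 / 17) = 24
Logical qubits = 24 * 1
= 24

24


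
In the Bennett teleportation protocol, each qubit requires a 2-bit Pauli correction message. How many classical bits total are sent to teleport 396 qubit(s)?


Quantum teleportation requires 2 classical bits per qubit teleported.
396 qubit(s) -> 2 * 396 = 792 classical bits

792


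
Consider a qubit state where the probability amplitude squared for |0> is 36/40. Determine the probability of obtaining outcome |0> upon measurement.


|alpha|^2 = 36/40 = 0.9000
|beta|^2 = 1 - 36/40 = 4/40 = 0.1000
P(|0>) = |alpha|^2 = 0.9000

0.9000


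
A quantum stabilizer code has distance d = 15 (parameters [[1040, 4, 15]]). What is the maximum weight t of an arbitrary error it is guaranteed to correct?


Code parameters: [[1040, 4, 15]], distance d = 15.
Number of correctable errors = floor((d-1)/2)
= floor((15 - 1)/2)
= floor(14/2)
= 7

7


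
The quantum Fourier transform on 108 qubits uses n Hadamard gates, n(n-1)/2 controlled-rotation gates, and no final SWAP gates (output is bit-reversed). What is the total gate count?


Hadamard gates: 108
Controlled rotations: n*(n-1)/2 = 108*107/2 = 5778
SWAP gates: 0 (omitted)
Total = 108 + 5778
= 5886

5886


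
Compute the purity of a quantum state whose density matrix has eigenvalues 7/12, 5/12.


tr(rho^2) = sum of eigenvalues squared
= (7/12)^2 + (5/12)^2
= (49 + 25) / 144
= 74/144
= 0.5139

0.5139


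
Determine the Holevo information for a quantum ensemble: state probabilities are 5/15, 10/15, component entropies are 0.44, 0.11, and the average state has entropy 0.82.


chi = S(rho) - sum_i p_i * S(rho_i)
Weighted entropy = 5/15 * 0.44 + 10/15 * 0.11
= 0.2200
chi = 0.82 - 0.2200
= 0.6000

0.6000


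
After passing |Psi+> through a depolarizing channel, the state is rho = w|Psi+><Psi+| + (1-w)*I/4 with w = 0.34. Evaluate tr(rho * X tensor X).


|Psi+> = (|01> + |10>)/sqrt(2)
For the pure Bell state, <X_A X_B> = +1 (Bell-state Pauli correlator).
The maximally-mixed part I/4 has tr(I/4 * P tensor P) = 0 for any traceless Pauli P.
So <X_A X_B>_rho = w * (+1) + (1 - w) * 0
= 0.34 * (+1)
= 0.3400

0.3400


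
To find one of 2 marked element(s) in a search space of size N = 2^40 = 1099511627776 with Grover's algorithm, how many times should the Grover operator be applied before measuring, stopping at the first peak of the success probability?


After j Grover iterations the success probability is P(j) = sin^2((2j+1)*theta), where sin(theta) = sqrt(k/N).
N = 2^40 = 1099511627776, k = 2
sin(theta) = sqrt(k/N) = 1.348699152e-06
theta = arcsin(sqrt(k/N)) = 1.348699152e-06 rad
P(j) reaches its first maximum when (2j+1)*theta is as close as possible to pi/2, i.e. j = round(pi/(4*theta) - 1/2).
pi/(4*theta) - 1/2 = 582337.0525
(For comparison, the common estimate pi/4 * sqrt(N/k) = 582337.5525; the exact maximiser is used here.)
Optimal iterations = 582337

582337


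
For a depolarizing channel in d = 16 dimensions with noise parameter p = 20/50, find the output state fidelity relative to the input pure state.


F = (1-p) + p/d
= (1 - 0.4000) + 0.4000/16
= 0.6000 + 0.0250
= 0.6250

0.6250


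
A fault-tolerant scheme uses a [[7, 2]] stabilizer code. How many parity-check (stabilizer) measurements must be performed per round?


For an [[n,k]] stabilizer code:
Number of stabilizer generators = n - k
= 7 - 2
= 5

5


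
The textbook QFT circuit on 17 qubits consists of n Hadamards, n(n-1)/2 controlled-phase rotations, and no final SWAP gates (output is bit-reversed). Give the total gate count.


Hadamard gates: 17
Controlled rotations: n*(n-1)/2 = 17*16/2 = 136
SWAP gates: 0 (omitted)
Total = 17 + 136
= 153

153


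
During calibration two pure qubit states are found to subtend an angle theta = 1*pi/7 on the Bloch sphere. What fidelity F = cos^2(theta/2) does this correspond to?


For states separated by angle theta on Bloch sphere:
F = cos^2(theta/2)
theta = 1*pi/7 = 0.4488
theta/2 = 0.2244
cos(theta/2) = 0.9749
F = 0.9505

0.9505


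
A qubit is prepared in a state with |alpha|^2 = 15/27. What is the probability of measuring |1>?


|alpha|^2 = 15/27 = 0.5556
|beta|^2 = 1 - 15/27 = 12/27 = 0.4444
P(|1>) = |beta|^2 = 0.4444

0.4444


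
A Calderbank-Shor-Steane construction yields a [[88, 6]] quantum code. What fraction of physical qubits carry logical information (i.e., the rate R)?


Code rate R = k/n
= 6/88
= 0.0682

0.0682


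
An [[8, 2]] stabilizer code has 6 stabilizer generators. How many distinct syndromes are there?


Each stabilizer generator gives a binary (+1 or -1) measurement outcome.
With 6 independent generators:
Total syndromes = 2^6
= 64

64


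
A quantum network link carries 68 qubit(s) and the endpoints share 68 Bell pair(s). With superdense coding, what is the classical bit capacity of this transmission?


Superdense coding allows 2 classical bits per shared entangled pair.
68 pair(s) -> 2 * 68 = 136 classical bits

136


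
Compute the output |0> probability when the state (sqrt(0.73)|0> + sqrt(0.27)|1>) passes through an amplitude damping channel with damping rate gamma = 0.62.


For amplitude damping with parameter gamma on state sqrt(a)|0> + sqrt(b)|1>:
alpha^2 = 0.73, beta^2 = 0.27
P(|0>) = alpha^2 + gamma * beta^2
= 0.73 + 0.62 * 0.27
= 0.73 + 0.1674
= 0.8974

0.8974


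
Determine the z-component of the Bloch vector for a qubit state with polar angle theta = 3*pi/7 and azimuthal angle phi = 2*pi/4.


theta = 1.3464, phi = 1.5708
r_z = cos(theta) = 0.2225

0.2225


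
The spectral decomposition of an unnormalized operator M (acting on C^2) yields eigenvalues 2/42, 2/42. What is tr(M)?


tr(M) = sum of eigenvalues
= 2/42 + 2/42
= 4/42
= 0.0952

0.0952


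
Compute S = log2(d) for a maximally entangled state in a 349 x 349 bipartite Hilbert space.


For a maximally entangled state in d x d:
S = log2(d) = log2(349)
= 8.4471

8.4471


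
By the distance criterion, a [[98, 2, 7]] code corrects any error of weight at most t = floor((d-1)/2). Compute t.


Code parameters: [[98, 2, 7]], distance d = 7.
Number of correctable errors = floor((d-1)/2)
= floor((7 - 1)/2)
= floor(6/2)
= 3

3


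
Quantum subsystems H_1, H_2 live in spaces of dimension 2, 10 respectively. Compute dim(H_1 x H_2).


dim(H_1 x H_2) = 2 * 10
= 20

20


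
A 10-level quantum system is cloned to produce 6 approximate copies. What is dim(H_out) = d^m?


Output space = H^(tensor 6) where dim(H) = 10
dim = 10^6
= 100 (after 2 factors)
= 1000 (after 3 factors)
= 10000 (after 4 factors)
= 100000 (after 5 factors)
= 1000000 (after 6 factors)
= 1000000

1000000


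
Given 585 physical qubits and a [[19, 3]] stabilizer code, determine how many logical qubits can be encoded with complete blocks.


Each code block uses 19 physical qubits for 3 logical qubit(s).
Number of complete blocks = floor(585 / 19) = 30
Logical qubits = 30 * 3
= 90

90


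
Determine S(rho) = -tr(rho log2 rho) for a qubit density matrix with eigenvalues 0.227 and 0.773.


S = -p*log2(p) - (1-p)*log2(1-p)
p = 0.2270, 1-p = 0.7730
= -0.2270 * log2(0.2270) - 0.7730 * log2(0.7730)
= -(-0.4856) - (-0.2871)
= 0.7727

0.7727


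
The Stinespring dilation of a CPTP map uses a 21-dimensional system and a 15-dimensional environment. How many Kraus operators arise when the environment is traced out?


Tracing out the environment in an orthonormal basis {|i>_E} gives Kraus operators K_i = <i|_E U |0>_E.
Number of Kraus operators = dim(H_env) = d_env
= 15

15


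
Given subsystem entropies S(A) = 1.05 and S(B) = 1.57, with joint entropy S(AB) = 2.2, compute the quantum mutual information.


I(A:B) = S(A) + S(B) - S(AB)
= 1.05 + 1.57 - 2.2
= 0.4200

0.4200


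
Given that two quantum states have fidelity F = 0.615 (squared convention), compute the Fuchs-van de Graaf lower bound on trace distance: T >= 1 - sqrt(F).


Fuchs-van de Graaf (squared-fidelity convention): 1 - sqrt(F) <= T <= sqrt(1 - F).
Lower bound: T >= 1 - sqrt(F)
sqrt(F) = sqrt(0.615) = 0.7842
T >= 1 - 0.7842
T >= 0.2158

0.2158


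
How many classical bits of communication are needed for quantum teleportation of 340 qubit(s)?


Quantum teleportation requires 2 classical bits per qubit teleported.
340 qubit(s) -> 2 * 340 = 680 classical bits

680


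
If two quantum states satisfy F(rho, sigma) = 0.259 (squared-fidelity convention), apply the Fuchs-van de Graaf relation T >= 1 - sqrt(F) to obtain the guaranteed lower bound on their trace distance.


Fuchs-van de Graaf (squared-fidelity convention): 1 - sqrt(F) <= T <= sqrt(1 - F).
Lower bound: T >= 1 - sqrt(F)
sqrt(F) = sqrt(0.259) = 0.5089
T >= 1 - 0.5089
T >= 0.4911

0.4911


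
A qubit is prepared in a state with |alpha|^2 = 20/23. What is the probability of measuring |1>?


|alpha|^2 = 20/23 = 0.8696
|beta|^2 = 1 - 20/23 = 3/23 = 0.1304
P(|1>) = |beta|^2 = 0.1304

0.1304


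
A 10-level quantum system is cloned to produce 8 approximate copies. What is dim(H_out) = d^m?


Output space = H^(tensor 8) where dim(H) = 10
dim = 10^8
= 100 (after 2 factors)
= 1000 (after 3 factors)
= 10000 (after 4 factors)
= 100000 (after 5 factors)
= 1000000 (after 6 factors)
= 10000000 (after 7 factors)
= 100000000 (after 8 factors)
= 100000000

100000000


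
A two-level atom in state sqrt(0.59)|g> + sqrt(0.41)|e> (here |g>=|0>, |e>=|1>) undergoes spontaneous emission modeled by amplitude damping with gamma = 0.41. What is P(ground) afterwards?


For amplitude damping with parameter gamma on state sqrt(a)|0> + sqrt(b)|1>:
alpha^2 = 0.59, beta^2 = 0.41
P(|0>) = alpha^2 + gamma * beta^2
= 0.59 + 0.41 * 0.41
= 0.59 + 0.1681
= 0.7581

0.7581


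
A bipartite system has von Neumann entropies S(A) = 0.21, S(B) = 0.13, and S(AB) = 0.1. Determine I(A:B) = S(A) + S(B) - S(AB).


I(A:B) = S(A) + S(B) - S(AB)
= 0.21 + 0.13 - 0.1
= 0.2400

0.2400


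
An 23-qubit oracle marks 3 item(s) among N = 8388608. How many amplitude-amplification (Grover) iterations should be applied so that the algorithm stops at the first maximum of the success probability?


After j Grover iterations the success probability is P(j) = sin^2((2j+1)*theta), where sin(theta) = sqrt(k/N).
N = 2^23 = 8388608, k = 3
sin(theta) = sqrt(k/N) = 0.0005980199567
theta = arcsin(sqrt(k/N)) = 0.0005980199924 rad
P(j) reaches its first maximum when (2j+1)*theta is as close as possible to pi/2, i.e. j = round(pi/(4*theta) - 1/2).
pi/(4*theta) - 1/2 = 1312.8309
(For comparison, the common estimate pi/4 * sqrt(N/k) = 1313.3310; the exact maximiser is used here.)
Optimal iterations = 1313

1313


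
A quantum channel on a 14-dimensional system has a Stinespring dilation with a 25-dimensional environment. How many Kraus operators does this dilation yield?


Tracing out the environment in an orthonormal basis {|i>_E} gives Kraus operators K_i = <i|_E U |0>_E.
Number of Kraus operators = dim(H_env) = d_env
= 25

25


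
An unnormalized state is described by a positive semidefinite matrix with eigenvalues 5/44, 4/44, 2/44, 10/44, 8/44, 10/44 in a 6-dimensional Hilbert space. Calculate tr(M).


tr(M) = sum of eigenvalues
= 5/44 + 4/44 + 2/44 + 10/44 + 8/44 + 10/44
= 39/44
= 0.8864

0.8864


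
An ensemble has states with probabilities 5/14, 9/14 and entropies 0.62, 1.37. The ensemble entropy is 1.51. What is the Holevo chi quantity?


chi = S(rho) - sum_i p_i * S(rho_i)
Weighted entropy = 5/14 * 0.62 + 9/14 * 1.37
= 1.1021
chi = 1.51 - 1.1021
= 0.4079

0.4079


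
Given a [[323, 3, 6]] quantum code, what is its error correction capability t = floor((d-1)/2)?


Code parameters: [[323, 3, 6]], distance d = 6.
Number of correctable errors = floor((d-1)/2)
= floor((6 - 1)/2)
= floor(5/2)
= 2

2
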